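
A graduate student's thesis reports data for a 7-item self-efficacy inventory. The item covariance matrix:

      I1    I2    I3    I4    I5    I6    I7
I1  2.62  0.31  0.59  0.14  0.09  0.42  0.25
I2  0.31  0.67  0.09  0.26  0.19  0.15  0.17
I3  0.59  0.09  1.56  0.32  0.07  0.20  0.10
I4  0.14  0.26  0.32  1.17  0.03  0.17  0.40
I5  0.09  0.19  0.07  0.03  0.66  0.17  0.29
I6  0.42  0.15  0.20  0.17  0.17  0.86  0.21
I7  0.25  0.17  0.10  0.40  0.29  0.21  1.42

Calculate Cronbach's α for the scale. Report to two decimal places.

Σσ²ᵢ = 2.62 + 0.67 + 1.56 + 1.17 + 0.66 + 0.86 + 1.42 = 8.96
Sum of off-diagonal covariances = 4.62
σ²_total = 8.96 + 2 × 4.62 = 18.20
α = (k/(k−1))·(1 − Σσ²ᵢ/σ²_total) = (7/6)·(1 − 8.96/18.20) = 0.59

Cronbach's α = 0.59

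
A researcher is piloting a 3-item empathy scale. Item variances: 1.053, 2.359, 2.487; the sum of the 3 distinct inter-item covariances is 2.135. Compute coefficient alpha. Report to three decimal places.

Σσ²ᵢ = 1.053 + 2.359 + 2.487 = 5.899
Sum of distinct covariances = 2.135
σ²_T = Σσ²ᵢ + 2·Σcov = 5.899 + 2 × 2.135 = 10.169
α = (3/2)·(1 − 5.899/10.169) = 0.630

coefficient alpha = 0.630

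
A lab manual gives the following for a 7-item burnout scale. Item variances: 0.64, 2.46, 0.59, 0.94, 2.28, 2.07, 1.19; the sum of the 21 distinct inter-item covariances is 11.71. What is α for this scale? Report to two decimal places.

ΣVar(i) = 0.64 + 2.46 + 0.59 + 0.94 + 2.28 + 2.07 + 1.19 = 10.17
Sum of distinct covariances = 11.71
σ²_T = ΣVar(i) + 2·Σcov = 10.17 + 2 × 11.71 = 33.59
α = (7/6)·(1 − 10.17/33.59) = 0.81

α = 0.81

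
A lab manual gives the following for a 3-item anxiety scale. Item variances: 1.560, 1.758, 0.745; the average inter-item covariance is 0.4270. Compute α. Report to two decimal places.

α = 0.58

Σσ²ᵢ = 1.560 + 1.758 + 0.745 = 4.063
Sum of the 3 distinct covariances = 3 × 0.4270 = 1.2810
Var(T) = Σσ²ᵢ + 2·Σcov = 4.063 + 2 × 1.2810 = 6.6250
α = (3/2)·(1 − 4.063/6.6250) = 0.58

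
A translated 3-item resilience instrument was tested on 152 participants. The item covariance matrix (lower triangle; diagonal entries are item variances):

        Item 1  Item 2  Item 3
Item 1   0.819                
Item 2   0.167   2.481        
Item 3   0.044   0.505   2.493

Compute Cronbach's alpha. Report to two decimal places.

Σσᵢ² = 0.819 + 2.481 + 2.493 = 5.793
Sum of off-diagonal covariances = 0.716
σ²_total = 5.793 + 2 × 0.716 = 7.225
α = (k/(k−1))·(1 − Σσᵢ²/σ²_total) = (3/2)·(1 − 5.793/7.225) = 0.30

α = 0.30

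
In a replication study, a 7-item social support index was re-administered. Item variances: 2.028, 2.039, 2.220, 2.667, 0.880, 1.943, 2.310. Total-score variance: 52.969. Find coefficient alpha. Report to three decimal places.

ΣVar(i) = 2.028 + 2.039 + 2.220 + 2.667 + 0.880 + 1.943 + 2.310 = 14.087
α = (k/(k−1))·(1 − ΣVar(i)/total variance) = (7/6)·(1 − 14.087/52.969) = 0.856

coefficient alpha = 0.856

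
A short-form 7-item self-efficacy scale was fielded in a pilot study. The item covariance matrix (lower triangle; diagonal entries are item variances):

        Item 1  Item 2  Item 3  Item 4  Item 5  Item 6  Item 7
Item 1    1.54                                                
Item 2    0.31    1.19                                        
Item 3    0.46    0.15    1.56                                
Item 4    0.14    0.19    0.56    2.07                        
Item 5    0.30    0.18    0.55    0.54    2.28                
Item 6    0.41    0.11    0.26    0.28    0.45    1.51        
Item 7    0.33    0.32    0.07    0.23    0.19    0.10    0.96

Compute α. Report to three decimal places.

α = 0.612

sum of item variances = 1.54 + 1.19 + 1.56 + 2.07 + 2.28 + 1.51 + 0.96 = 11.11
Sum of the distinct covariances = 6.13
total variance = 11.11 + 2 × 6.13 = 23.37
α = (k/(k−1))·(1 − sum of item variances/total variance) = (7/6)·(1 − 11.11/23.37) = 0.612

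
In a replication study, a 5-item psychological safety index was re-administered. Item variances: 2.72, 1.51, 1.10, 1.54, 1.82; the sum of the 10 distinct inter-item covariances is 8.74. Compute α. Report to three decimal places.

Σσ²ᵢ = 2.72 + 1.51 + 1.10 + 1.54 + 1.82 = 8.69
Sum of distinct covariances = 8.74
total variance = Σσ²ᵢ + 2·Σcov = 8.69 + 2 × 8.74 = 26.17
α = (5/4)·(1 − 8.69/26.17) = 0.835

α = 0.835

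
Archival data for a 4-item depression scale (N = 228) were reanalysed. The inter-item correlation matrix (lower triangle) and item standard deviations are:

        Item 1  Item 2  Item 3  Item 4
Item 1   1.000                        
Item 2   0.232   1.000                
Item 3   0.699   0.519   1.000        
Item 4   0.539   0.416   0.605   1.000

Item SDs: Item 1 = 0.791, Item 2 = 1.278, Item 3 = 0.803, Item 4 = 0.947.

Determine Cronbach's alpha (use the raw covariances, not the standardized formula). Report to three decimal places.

Σσ²ᵢ = 0.791² + 1.278² + 0.803² + 0.947² = 3.8006
Covariances σ_ij = r_ij · s_i · s_j:
  σ(Item 1,Item 2) = 0.232 × 0.791 × 1.278 = 0.2345
  σ(Item 1,Item 3) = 0.699 × 0.791 × 0.803 = 0.4440
  σ(Item 1,Item 4) = 0.539 × 0.791 × 0.947 = 0.4038
  σ(Item 2,Item 3) = 0.519 × 1.278 × 0.803 = 0.5326
  σ(Item 2,Item 4) = 0.416 × 1.278 × 0.947 = 0.5035
  σ(Item 3,Item 4) = 0.605 × 0.803 × 0.947 = 0.4601
σ²_T = Σσ²ᵢ + 2·Σσ_ij = 3.8006 + 2 × 2.5785 = 8.9576
α = (4/3)·(1 − 3.8006/8.9576) = 0.768

Cronbach's alpha = 0.768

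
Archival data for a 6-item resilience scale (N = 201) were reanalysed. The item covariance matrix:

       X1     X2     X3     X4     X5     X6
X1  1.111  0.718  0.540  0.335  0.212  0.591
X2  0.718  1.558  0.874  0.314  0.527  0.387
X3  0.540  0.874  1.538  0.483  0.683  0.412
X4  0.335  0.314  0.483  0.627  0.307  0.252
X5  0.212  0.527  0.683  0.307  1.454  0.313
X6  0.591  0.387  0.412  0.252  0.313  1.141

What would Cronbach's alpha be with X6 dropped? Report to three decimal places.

α = 0.767

Remaining items: X1, X2, X3, X4, X5 (k = 5).
ΣVar(i) = 1.111 + 1.558 + 1.538 + 0.627 + 1.454 = 6.288
Var(T) = 6.288 + 2 × 4.993 = 16.274
α (item deleted) = (5/4)·(1 − 6.288/16.274) = 0.767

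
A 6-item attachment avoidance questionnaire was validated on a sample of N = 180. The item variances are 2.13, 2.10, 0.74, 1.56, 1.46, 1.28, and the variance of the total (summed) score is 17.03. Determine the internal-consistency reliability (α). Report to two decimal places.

sum of item variances = 2.13 + 2.10 + 0.74 + 1.56 + 1.46 + 1.28 = 9.27
α = (k/(k−1))·(1 − sum of item variances/σ²_total) = (6/5)·(1 − 9.27/17.03) = 0.55

α = 0.55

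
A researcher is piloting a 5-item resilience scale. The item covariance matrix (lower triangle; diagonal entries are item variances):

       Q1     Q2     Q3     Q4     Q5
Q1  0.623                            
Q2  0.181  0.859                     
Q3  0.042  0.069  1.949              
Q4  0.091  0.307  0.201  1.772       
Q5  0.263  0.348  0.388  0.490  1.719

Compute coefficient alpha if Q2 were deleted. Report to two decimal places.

α = 0.44

Remaining items: Q1, Q3, Q4, Q5 (k = 4).
Σσᵢ² = 0.623 + 1.949 + 1.772 + 1.719 = 6.063
Var(T) = 6.063 + 2 × 1.475 = 9.013
α (item deleted) = (4/3)·(1 − 6.063/9.013) = 0.44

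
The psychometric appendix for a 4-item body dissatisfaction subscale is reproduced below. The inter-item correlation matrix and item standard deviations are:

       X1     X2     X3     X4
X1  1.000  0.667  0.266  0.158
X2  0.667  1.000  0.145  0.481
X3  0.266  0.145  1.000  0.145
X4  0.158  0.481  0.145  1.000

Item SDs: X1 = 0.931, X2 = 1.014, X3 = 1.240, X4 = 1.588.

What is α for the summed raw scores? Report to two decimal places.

Σσ²ᵢ = 0.931² + 1.014² + 1.240² + 1.588² = 5.9543
Covariances σ_ij = r_ij · s_i · s_j:
  σ(X1,X2) = 0.667 × 0.931 × 1.014 = 0.6297
  σ(X1,X3) = 0.266 × 0.931 × 1.240 = 0.3071
  σ(X1,X4) = 0.158 × 0.931 × 1.588 = 0.2336
  σ(X2,X3) = 0.145 × 1.014 × 1.240 = 0.1823
  σ(X2,X4) = 0.481 × 1.014 × 1.588 = 0.7745
  σ(X3,X4) = 0.145 × 1.240 × 1.588 = 0.2855
σ²_T = Σσ²ᵢ + 2·Σσ_ij = 5.9543 + 2 × 2.4127 = 10.7797
α = (4/3)·(1 − 5.9543/10.7797) = 0.60

α = 0.60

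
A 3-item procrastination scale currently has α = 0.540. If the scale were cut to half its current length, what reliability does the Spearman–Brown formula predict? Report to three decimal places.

predicted reliability = 0.370

Length factor m = 1/2
α' = m·α / (1 − (1−m)·α)
   = 1/2 × 0.540 / (1 − (1 − 1/2) × 0.540)
   = 0.2700 / 0.7300 = 0.370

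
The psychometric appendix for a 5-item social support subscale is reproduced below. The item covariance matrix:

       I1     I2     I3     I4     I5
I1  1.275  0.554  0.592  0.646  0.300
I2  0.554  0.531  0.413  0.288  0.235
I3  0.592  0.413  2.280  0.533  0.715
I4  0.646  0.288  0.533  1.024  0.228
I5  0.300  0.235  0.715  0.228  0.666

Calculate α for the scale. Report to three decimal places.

sum of item variances = 1.275 + 0.531 + 2.280 + 1.024 + 0.666 = 5.776
Σ_{i<j} σ_ij = 4.504
total variance = 5.776 + 2 × 4.504 = 14.784
α = (k/(k−1))·(1 − sum of item variances/total variance) = (5/4)·(1 − 5.776/14.784) = 0.762

α = 0.762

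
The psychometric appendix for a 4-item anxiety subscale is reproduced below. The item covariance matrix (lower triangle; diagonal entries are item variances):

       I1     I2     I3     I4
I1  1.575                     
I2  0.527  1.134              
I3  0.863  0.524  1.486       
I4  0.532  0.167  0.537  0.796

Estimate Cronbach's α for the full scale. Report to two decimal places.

sum of item variances = 1.575 + 1.134 + 1.486 + 0.796 = 4.991
Sum of off-diagonal covariances = 3.150
σ²_T = 4.991 + 2 × 3.150 = 11.291
α = (k/(k−1))·(1 − sum of item variances/σ²_T) = (4/3)·(1 − 4.991/11.291) = 0.74

Cronbach's α = 0.74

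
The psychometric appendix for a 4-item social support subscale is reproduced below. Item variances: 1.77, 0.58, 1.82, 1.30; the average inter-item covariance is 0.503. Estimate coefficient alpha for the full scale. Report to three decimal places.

coefficient alpha = 0.699

Σσ²ᵢ = 1.77 + 0.58 + 1.82 + 1.30 = 5.47
Sum of the 6 distinct covariances = 6 × 0.503 = 3.018
Var(T) = Σσ²ᵢ + 2·Σcov = 5.47 + 2 × 3.018 = 11.506
α = (4/3)·(1 − 5.47/11.506) = 0.699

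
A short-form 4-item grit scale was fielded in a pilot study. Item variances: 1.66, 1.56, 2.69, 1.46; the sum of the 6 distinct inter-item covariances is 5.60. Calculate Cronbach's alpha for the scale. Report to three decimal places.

α = 0.804

Σσ²ᵢ = 1.66 + 1.56 + 2.69 + 1.46 = 7.37
Sum of distinct covariances = 5.60
Var(T) = Σσ²ᵢ + 2·Σcov = 7.37 + 2 × 5.60 = 18.57
α = (4/3)·(1 − 7.37/18.57) = 0.804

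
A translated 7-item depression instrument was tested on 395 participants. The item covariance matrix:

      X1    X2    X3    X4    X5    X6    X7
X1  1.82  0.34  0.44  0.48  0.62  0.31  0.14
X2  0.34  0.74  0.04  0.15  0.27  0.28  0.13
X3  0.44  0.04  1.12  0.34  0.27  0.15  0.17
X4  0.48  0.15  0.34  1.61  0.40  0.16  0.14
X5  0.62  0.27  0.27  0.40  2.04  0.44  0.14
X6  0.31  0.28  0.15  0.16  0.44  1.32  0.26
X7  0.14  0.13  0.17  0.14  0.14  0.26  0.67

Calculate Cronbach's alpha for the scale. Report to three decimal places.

sum of item variances = 1.82 + 0.74 + 1.12 + 1.61 + 2.04 + 1.32 + 0.67 = 9.32
Sum of the distinct covariances = 5.67
σ²_total = 9.32 + 2 × 5.67 = 20.66
α = (k/(k−1))·(1 − sum of item variances/σ²_total) = (7/6)·(1 − 9.32/20.66) = 0.640

Cronbach's alpha = 0.640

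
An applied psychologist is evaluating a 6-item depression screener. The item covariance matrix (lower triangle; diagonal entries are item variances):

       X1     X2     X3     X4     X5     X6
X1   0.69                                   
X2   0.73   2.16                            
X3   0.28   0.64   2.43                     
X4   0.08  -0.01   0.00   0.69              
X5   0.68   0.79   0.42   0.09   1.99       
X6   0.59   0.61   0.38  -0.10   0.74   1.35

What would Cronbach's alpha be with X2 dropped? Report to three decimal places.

Remaining items: X1, X3, X4, X5, X6 (k = 5).
sum of item variances = 0.69 + 2.43 + 0.69 + 1.99 + 1.35 = 7.15
σ²_T = 7.15 + 2 × 3.16 = 13.47
α (item deleted) = (5/4)·(1 − 7.15/13.47) = 0.586

α = 0.586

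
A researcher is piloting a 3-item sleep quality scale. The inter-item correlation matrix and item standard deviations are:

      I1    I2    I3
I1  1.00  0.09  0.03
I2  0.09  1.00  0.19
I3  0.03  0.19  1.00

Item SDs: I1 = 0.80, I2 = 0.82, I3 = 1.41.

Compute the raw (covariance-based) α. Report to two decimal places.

α = 0.24

Σσ²ᵢ = 0.80² + 0.82² + 1.41² = 3.3005
Covariances σ_ij = r_ij · s_i · s_j:
  σ(I1,I2) = 0.09 × 0.80 × 0.82 = 0.0590
  σ(I1,I3) = 0.03 × 0.80 × 1.41 = 0.0338
  σ(I2,I3) = 0.19 × 0.82 × 1.41 = 0.2197
σ²_T = Σσ²ᵢ + 2·Σσ_ij = 3.3005 + 2 × 0.3125 = 3.9255
α = (3/2)·(1 − 3.3005/3.9255) = 0.24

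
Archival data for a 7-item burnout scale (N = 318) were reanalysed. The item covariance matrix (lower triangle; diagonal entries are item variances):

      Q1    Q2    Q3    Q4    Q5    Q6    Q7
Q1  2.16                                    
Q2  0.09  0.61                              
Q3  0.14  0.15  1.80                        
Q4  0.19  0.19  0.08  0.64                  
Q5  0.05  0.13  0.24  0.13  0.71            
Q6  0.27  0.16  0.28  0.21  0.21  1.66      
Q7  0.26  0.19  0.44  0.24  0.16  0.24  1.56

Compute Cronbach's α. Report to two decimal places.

Σσ²ᵢ = 2.16 + 0.61 + 1.80 + 0.64 + 0.71 + 1.66 + 1.56 = 9.14
Sum of off-diagonal covariances = 4.05
total variance = 9.14 + 2 × 4.05 = 17.24
α = (k/(k−1))·(1 − Σσ²ᵢ/total variance) = (7/6)·(1 − 9.14/17.24) = 0.55

α = 0.55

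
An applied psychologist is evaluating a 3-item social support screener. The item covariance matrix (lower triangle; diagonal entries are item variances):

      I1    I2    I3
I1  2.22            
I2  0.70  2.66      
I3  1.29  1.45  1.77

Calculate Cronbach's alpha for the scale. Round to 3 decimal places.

Σσ²ᵢ = 2.22 + 2.66 + 1.77 = 6.65
Sum of the distinct covariances = 3.44
σ²_T = 6.65 + 2 × 3.44 = 13.53
α = (k/(k−1))·(1 − Σσ²ᵢ/σ²_T) = (3/2)·(1 − 6.65/13.53) = 0.763

α = 0.763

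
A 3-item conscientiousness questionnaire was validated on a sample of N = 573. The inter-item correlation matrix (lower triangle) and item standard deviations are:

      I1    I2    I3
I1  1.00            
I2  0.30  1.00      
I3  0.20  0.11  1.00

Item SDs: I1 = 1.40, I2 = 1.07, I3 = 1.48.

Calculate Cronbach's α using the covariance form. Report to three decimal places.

Σσ²ᵢ = 1.40² + 1.07² + 1.48² = 5.2953
Covariances σ_ij = r_ij · s_i · s_j:
  σ(I1,I2) = 0.30 × 1.40 × 1.07 = 0.4494
  σ(I1,I3) = 0.20 × 1.40 × 1.48 = 0.4144
  σ(I2,I3) = 0.11 × 1.07 × 1.48 = 0.1742
σ²_T = Σσ²ᵢ + 2·Σσ_ij = 5.2953 + 2 × 1.0380 = 7.3713
α = (3/2)·(1 − 5.2953/7.3713) = 0.422

Cronbach's α = 0.422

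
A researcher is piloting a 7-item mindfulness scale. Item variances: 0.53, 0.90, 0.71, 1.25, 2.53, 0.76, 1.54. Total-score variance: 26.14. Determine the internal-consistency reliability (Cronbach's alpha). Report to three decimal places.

α = 0.800

ΣVar(i) = 0.53 + 0.90 + 0.71 + 1.25 + 2.53 + 0.76 + 1.54 = 8.22
α = (k/(k−1))·(1 − ΣVar(i)/σ²_T) = (7/6)·(1 − 8.22/26.14) = 0.800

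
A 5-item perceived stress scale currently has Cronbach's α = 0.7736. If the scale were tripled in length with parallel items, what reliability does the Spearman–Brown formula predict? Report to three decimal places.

Length factor m = 3
α' = m·α / (1 + (m−1)·α)
   = 3 × 0.7736 / (1 + (3 − 1) × 0.7736)
   = 2.3208 / 2.5472 = 0.911

predicted reliability = 0.911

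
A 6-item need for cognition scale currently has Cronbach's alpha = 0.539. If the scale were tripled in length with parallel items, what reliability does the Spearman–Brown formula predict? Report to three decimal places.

Length factor m = 3
α' = m·α / (1 + (m−1)·α)
   = 3 × 0.539 / (1 + (3 − 1) × 0.539)
   = 1.6170 / 2.0780 = 0.778

predicted reliability = 0.778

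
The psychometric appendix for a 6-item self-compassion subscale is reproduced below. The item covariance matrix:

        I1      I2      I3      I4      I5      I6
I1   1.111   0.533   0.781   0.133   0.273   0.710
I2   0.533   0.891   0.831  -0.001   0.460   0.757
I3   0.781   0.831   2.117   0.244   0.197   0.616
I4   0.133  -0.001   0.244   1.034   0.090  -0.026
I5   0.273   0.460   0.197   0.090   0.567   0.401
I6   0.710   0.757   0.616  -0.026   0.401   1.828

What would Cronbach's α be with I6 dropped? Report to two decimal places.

Cronbach's α = 0.69

Remaining items: I1, I2, I3, I4, I5 (k = 5).
Σσᵢ² = 1.111 + 0.891 + 2.117 + 1.034 + 0.567 = 5.720
total variance = 5.720 + 2 × 3.541 = 12.802
α (item deleted) = (5/4)·(1 − 5.720/12.802) = 0.69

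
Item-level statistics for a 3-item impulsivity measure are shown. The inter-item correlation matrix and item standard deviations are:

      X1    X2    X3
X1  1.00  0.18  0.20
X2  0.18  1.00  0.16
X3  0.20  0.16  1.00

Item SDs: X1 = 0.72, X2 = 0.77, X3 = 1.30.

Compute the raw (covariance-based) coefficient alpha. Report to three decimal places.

Σσ²ᵢ = 0.72² + 0.77² + 1.30² = 2.8013
Covariances σ_ij = r_ij · s_i · s_j:
  σ(X1,X2) = 0.18 × 0.72 × 0.77 = 0.0998
  σ(X1,X3) = 0.20 × 0.72 × 1.30 = 0.1872
  σ(X2,X3) = 0.16 × 0.77 × 1.30 = 0.1602
σ²_T = Σσ²ᵢ + 2·Σσ_ij = 2.8013 + 2 × 0.4472 = 3.6957
α = (3/2)·(1 − 2.8013/3.6957) = 0.363

coefficient alpha = 0.363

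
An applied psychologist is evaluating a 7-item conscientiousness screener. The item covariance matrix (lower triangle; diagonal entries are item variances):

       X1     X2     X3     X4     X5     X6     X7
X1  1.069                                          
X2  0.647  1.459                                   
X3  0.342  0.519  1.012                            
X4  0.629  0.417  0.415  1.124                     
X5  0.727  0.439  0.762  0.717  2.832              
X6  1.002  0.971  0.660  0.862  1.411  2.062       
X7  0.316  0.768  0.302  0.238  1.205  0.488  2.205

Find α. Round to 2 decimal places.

ΣVar(i) = 1.069 + 1.459 + 1.012 + 1.124 + 2.832 + 2.062 + 2.205 = 11.763
Sum of the distinct covariances = 13.837
Var(T) = 11.763 + 2 × 13.837 = 39.437
α = (k/(k−1))·(1 − ΣVar(i)/Var(T)) = (7/6)·(1 − 11.763/39.437) = 0.82

α = 0.82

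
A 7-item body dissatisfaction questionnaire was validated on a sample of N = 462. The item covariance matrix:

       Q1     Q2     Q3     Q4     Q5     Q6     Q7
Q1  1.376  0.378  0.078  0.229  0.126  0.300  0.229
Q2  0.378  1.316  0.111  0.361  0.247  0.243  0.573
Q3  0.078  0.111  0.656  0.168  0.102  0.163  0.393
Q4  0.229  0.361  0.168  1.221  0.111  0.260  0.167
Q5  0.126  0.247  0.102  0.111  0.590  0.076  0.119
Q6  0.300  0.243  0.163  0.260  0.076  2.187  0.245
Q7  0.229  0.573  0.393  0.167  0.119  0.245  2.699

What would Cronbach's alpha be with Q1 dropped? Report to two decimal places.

Remaining items: Q2, Q3, Q4, Q5, Q6, Q7 (k = 6).
Σσᵢ² = 1.316 + 0.656 + 1.221 + 0.590 + 2.187 + 2.699 = 8.669
σ²_total = 8.669 + 2 × 3.339 = 15.347
α (item deleted) = (6/5)·(1 − 8.669/15.347) = 0.52

α = 0.52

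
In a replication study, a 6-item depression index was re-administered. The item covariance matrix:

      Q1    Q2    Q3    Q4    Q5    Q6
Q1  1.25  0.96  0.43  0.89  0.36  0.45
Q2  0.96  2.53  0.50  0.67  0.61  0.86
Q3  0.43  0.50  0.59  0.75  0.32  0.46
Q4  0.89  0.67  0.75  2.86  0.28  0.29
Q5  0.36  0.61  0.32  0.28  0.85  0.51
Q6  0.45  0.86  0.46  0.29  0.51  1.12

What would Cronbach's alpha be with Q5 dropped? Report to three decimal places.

α = 0.750

Remaining items: Q1, Q2, Q3, Q4, Q6 (k = 5).
Σσ²ᵢ = 1.25 + 2.53 + 0.59 + 2.86 + 1.12 = 8.35
σ²_T = 8.35 + 2 × 6.26 = 20.87
α (item deleted) = (5/4)·(1 − 8.35/20.87) = 0.750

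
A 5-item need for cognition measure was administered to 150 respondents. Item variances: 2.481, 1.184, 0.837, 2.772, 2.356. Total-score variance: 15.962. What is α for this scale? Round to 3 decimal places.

Σσ²ᵢ = 2.481 + 1.184 + 0.837 + 2.772 + 2.356 = 9.630
α = (k/(k−1))·(1 − Σσ²ᵢ/σ²_total) = (5/4)·(1 − 9.630/15.962) = 0.496

α = 0.496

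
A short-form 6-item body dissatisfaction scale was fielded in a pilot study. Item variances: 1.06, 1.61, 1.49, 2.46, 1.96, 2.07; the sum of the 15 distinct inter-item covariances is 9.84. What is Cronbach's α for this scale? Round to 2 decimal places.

Cronbach's α = 0.78

Σσᵢ² = 1.06 + 1.61 + 1.49 + 2.46 + 1.96 + 2.07 = 10.65
Sum of distinct covariances = 9.84
total variance = Σσᵢ² + 2·Σcov = 10.65 + 2 × 9.84 = 30.33
α = (6/5)·(1 − 10.65/30.33) = 0.78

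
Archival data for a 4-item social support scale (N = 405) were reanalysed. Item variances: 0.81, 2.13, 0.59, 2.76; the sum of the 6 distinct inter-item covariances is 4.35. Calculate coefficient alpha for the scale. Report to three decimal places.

α = 0.774

Σσᵢ² = 0.81 + 2.13 + 0.59 + 2.76 = 6.29
Sum of distinct covariances = 4.35
Var(T) = Σσᵢ² + 2·Σcov = 6.29 + 2 × 4.35 = 14.99
α = (4/3)·(1 − 6.29/14.99) = 0.774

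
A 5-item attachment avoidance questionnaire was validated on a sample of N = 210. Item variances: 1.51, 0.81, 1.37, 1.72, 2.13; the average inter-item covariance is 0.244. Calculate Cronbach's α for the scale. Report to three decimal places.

Σσ²ᵢ = 1.51 + 0.81 + 1.37 + 1.72 + 2.13 = 7.54
Sum of the 10 distinct covariances = 10 × 0.244 = 2.440
σ²_T = Σσ²ᵢ + 2·Σcov = 7.54 + 2 × 2.440 = 12.420
α = (5/4)·(1 − 7.54/12.420) = 0.491

Cronbach's α = 0.491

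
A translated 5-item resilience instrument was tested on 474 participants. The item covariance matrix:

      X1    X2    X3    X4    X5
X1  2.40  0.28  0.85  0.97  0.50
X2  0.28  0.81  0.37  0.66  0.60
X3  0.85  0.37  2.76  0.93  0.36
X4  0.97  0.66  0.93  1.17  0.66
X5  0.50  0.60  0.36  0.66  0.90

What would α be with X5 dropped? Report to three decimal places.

α = 0.709

Remaining items: X1, X2, X3, X4 (k = 4).
Σσ²ᵢ = 2.40 + 0.81 + 2.76 + 1.17 = 7.14
σ²_total = 7.14 + 2 × 4.06 = 15.26
α (item deleted) = (4/3)·(1 − 7.14/15.26) = 0.709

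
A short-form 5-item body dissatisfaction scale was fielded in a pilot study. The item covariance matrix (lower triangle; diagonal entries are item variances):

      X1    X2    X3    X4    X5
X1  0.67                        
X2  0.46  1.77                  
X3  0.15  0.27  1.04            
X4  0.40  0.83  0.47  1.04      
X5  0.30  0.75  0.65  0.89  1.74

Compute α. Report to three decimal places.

ΣVar(i) = 0.67 + 1.77 + 1.04 + 1.04 + 1.74 = 6.26
Sum of the distinct covariances = 5.17
σ²_total = 6.26 + 2 × 5.17 = 16.60
α = (k/(k−1))·(1 − ΣVar(i)/σ²_total) = (5/4)·(1 − 6.26/16.60) = 0.779

α = 0.779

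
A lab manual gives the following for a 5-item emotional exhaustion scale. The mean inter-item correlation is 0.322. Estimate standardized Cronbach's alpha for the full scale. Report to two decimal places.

standardized Cronbach's alpha = 0.70

Standardized α = k·r̄ / (1 + (k−1)·r̄) = 5 × 0.322 / (1 + 4 × 0.322)
  = 1.6100 / 2.2880 = 0.70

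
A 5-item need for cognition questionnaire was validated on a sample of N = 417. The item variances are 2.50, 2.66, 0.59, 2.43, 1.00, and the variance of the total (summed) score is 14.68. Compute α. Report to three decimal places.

Σσ²ᵢ = 2.50 + 2.66 + 0.59 + 2.43 + 1.00 = 9.18
α = (k/(k−1))·(1 − Σσ²ᵢ/Var(T)) = (5/4)·(1 − 9.18/14.68) = 0.468

α = 0.468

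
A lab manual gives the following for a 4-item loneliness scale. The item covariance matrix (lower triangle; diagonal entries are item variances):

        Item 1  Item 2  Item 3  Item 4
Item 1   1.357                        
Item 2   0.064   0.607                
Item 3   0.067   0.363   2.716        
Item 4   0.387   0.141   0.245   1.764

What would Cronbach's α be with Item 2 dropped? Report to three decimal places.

Remaining items: Item 1, Item 3, Item 4 (k = 3).
Σσᵢ² = 1.357 + 2.716 + 1.764 = 5.837
total variance = 5.837 + 2 × 0.699 = 7.235
α (item deleted) = (3/2)·(1 − 5.837/7.235) = 0.290

Cronbach's α = 0.290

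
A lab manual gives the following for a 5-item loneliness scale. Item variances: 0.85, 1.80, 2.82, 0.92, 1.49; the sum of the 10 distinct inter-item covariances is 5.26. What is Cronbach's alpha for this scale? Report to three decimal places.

Σσᵢ² = 0.85 + 1.80 + 2.82 + 0.92 + 1.49 = 7.88
Sum of distinct covariances = 5.26
σ²_T = Σσᵢ² + 2·Σcov = 7.88 + 2 × 5.26 = 18.40
α = (5/4)·(1 − 7.88/18.40) = 0.715

α = 0.715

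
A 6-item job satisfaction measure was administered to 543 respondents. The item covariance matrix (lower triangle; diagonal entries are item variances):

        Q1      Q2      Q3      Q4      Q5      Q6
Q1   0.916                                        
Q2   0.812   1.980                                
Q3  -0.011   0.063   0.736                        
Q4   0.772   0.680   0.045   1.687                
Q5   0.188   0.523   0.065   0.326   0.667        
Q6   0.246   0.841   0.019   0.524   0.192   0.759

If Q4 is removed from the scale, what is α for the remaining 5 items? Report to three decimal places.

α = 0.672

Remaining items: Q1, Q2, Q3, Q5, Q6 (k = 5).
ΣVar(i) = 0.916 + 1.980 + 0.736 + 0.667 + 0.759 = 5.058
σ²_total = 5.058 + 2 × 2.938 = 10.934
α (item deleted) = (5/4)·(1 − 5.058/10.934) = 0.672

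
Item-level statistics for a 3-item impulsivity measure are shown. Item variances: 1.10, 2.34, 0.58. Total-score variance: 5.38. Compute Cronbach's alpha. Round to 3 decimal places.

sum of item variances = 1.10 + 2.34 + 0.58 = 4.02
α = (k/(k−1))·(1 − sum of item variances/Var(T)) = (3/2)·(1 − 4.02/5.38) = 0.379

α = 0.379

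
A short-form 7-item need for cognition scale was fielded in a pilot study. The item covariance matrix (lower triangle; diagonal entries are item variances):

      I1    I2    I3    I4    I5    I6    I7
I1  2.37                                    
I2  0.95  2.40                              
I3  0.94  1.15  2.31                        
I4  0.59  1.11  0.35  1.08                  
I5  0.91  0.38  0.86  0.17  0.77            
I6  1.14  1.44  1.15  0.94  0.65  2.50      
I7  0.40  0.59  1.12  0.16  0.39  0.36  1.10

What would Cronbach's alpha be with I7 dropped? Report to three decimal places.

Remaining items: I1, I2, I3, I4, I5, I6 (k = 6).
sum of item variances = 2.37 + 2.40 + 2.31 + 1.08 + 0.77 + 2.50 = 11.43
σ²_total = 11.43 + 2 × 12.73 = 36.89
α (item deleted) = (6/5)·(1 − 11.43/36.89) = 0.828

Cronbach's alpha = 0.828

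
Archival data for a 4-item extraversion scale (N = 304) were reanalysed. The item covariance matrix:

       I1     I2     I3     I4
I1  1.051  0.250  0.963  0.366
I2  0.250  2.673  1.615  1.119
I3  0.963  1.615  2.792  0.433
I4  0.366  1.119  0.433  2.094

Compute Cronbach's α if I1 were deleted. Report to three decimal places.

Remaining items: I2, I3, I4 (k = 3).
Σσ²ᵢ = 2.673 + 2.792 + 2.094 = 7.559
total variance = 7.559 + 2 × 3.167 = 13.893
α (item deleted) = (3/2)·(1 − 7.559/13.893) = 0.684

α = 0.684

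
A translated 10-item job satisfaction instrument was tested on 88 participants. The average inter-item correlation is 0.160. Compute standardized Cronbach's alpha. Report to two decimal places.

Standardized α = k·r̄ / (1 + (k−1)·r̄) = 10 × 0.160 / (1 + 9 × 0.160)
  = 1.6000 / 2.4400 = 0.66

standardized Cronbach's alpha = 0.66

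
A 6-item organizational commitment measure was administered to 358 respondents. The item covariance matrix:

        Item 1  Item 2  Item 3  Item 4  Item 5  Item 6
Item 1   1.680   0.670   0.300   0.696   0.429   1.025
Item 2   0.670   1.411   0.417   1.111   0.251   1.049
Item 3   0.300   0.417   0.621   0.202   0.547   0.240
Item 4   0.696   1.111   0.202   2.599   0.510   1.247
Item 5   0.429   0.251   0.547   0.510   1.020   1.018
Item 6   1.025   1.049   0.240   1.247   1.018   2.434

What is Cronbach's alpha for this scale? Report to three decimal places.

ΣVar(i) = 1.680 + 1.411 + 0.621 + 2.599 + 1.020 + 2.434 = 9.765
Sum of the distinct covariances = 9.712
σ²_total = 9.765 + 2 × 9.712 = 29.189
α = (k/(k−1))·(1 − ΣVar(i)/σ²_total) = (6/5)·(1 − 9.765/29.189) = 0.799

Cronbach's alpha = 0.799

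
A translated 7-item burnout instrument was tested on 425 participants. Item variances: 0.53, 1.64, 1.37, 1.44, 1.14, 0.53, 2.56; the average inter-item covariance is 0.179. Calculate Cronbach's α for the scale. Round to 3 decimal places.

α = 0.524

Σσᵢ² = 0.53 + 1.64 + 1.37 + 1.44 + 1.14 + 0.53 + 2.56 = 9.21
Sum of the 21 distinct covariances = 21 × 0.179 = 3.759
total variance = Σσᵢ² + 2·Σcov = 9.21 + 2 × 3.759 = 16.728
α = (7/6)·(1 − 9.21/16.728) = 0.524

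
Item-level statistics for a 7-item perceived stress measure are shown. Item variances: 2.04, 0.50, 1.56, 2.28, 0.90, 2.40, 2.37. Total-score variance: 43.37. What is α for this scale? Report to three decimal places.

α = 0.843

Σσ²ᵢ = 2.04 + 0.50 + 1.56 + 2.28 + 0.90 + 2.40 + 2.37 = 12.05
α = (k/(k−1))·(1 − Σσ²ᵢ/σ²_T) = (7/6)·(1 − 12.05/43.37) = 0.843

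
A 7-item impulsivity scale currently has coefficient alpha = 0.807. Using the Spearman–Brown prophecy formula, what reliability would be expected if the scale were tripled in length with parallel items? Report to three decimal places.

Length factor m = 3
α' = m·α / (1 + (m−1)·α)
   = 3 × 0.807 / (1 + (3 − 1) × 0.807)
   = 2.4210 / 2.6140 = 0.926

predicted reliability = 0.926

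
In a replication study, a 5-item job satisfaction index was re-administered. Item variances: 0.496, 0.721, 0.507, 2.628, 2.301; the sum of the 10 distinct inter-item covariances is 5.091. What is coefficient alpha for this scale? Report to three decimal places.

α = 0.756

Σσᵢ² = 0.496 + 0.721 + 0.507 + 2.628 + 2.301 = 6.653
Sum of distinct covariances = 5.091
Var(T) = Σσᵢ² + 2·Σcov = 6.653 + 2 × 5.091 = 16.835
α = (5/4)·(1 − 6.653/16.835) = 0.756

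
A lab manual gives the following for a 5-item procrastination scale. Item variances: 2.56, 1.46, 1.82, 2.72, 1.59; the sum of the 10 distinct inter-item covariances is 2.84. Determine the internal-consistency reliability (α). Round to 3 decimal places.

ΣVar(i) = 2.56 + 1.46 + 1.82 + 2.72 + 1.59 = 10.15
Sum of distinct covariances = 2.84
Var(T) = ΣVar(i) + 2·Σcov = 10.15 + 2 × 2.84 = 15.83
α = (5/4)·(1 − 10.15/15.83) = 0.449

α = 0.449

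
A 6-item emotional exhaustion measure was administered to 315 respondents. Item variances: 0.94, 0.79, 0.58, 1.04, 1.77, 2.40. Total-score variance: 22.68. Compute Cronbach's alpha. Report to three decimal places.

Cronbach's alpha = 0.802

sum of item variances = 0.94 + 0.79 + 0.58 + 1.04 + 1.77 + 2.40 = 7.52
α = (k/(k−1))·(1 − sum of item variances/Var(T)) = (6/5)·(1 − 7.52/22.68) = 0.802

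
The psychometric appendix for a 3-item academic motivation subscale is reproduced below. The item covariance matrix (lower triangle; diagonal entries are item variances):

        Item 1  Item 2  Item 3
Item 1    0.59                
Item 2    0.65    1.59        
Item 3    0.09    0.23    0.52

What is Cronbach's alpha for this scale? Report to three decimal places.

α = 0.627

Σσ²ᵢ = 0.59 + 1.59 + 0.52 = 2.70
Σ_{i<j} σ_ij = 0.97
total variance = 2.70 + 2 × 0.97 = 4.64
α = (k/(k−1))·(1 − Σσ²ᵢ/total variance) = (3/2)·(1 − 2.70/4.64) = 0.627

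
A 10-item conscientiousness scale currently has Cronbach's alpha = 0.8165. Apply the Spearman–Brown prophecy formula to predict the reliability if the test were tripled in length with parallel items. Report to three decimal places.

predicted reliability = 0.930

Length factor m = 3
α' = m·α / (1 + (m−1)·α)
   = 3 × 0.8165 / (1 + (3 − 1) × 0.8165)
   = 2.4495 / 2.6330 = 0.930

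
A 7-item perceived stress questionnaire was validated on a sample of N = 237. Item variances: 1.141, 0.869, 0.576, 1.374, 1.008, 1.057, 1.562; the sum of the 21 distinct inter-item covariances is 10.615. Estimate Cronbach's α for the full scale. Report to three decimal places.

Σσ²ᵢ = 1.141 + 0.869 + 0.576 + 1.374 + 1.008 + 1.057 + 1.562 = 7.587
Sum of distinct covariances = 10.615
total variance = Σσ²ᵢ + 2·Σcov = 7.587 + 2 × 10.615 = 28.817
α = (7/6)·(1 − 7.587/28.817) = 0.860

Cronbach's α = 0.860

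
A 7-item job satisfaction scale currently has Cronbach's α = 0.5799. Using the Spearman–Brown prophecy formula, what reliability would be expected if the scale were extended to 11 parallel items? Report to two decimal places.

predicted reliability = 0.68

Length factor m = 11/7 = 1.5714
α' = m·α / (1 + (m−1)·α)
   = 11/7 × 0.5799 / (1 + (11/7 − 1) × 0.5799)
   = 0.9113 / 1.3314 = 0.68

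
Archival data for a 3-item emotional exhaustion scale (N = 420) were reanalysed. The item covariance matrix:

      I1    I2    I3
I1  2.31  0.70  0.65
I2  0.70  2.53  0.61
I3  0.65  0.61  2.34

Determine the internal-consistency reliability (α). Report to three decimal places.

Σσ²ᵢ = 2.31 + 2.53 + 2.34 = 7.18
Σ_{i<j} σ_ij = 1.96
σ²_total = 7.18 + 2 × 1.96 = 11.10
α = (k/(k−1))·(1 − Σσ²ᵢ/σ²_total) = (3/2)·(1 − 7.18/11.10) = 0.530

α = 0.530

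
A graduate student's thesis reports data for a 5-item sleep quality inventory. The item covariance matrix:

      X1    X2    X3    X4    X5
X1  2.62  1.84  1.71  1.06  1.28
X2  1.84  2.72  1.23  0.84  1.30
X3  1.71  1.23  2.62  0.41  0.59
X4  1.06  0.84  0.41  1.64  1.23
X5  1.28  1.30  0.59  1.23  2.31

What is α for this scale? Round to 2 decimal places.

Σσ²ᵢ = 2.62 + 2.72 + 2.62 + 1.64 + 2.31 = 11.91
Sum of the distinct covariances = 11.49
σ²_T = 11.91 + 2 × 11.49 = 34.89
α = (k/(k−1))·(1 − Σσ²ᵢ/σ²_T) = (5/4)·(1 − 11.91/34.89) = 0.82

α = 0.82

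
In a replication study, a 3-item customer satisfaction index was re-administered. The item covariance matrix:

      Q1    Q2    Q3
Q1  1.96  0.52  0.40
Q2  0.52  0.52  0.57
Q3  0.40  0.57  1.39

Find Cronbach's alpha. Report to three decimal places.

ΣVar(i) = 1.96 + 0.52 + 1.39 = 3.87
Sum of the distinct covariances = 1.49
Var(T) = 3.87 + 2 × 1.49 = 6.85
α = (k/(k−1))·(1 − ΣVar(i)/Var(T)) = (3/2)·(1 − 3.87/6.85) = 0.653

Cronbach's alpha = 0.653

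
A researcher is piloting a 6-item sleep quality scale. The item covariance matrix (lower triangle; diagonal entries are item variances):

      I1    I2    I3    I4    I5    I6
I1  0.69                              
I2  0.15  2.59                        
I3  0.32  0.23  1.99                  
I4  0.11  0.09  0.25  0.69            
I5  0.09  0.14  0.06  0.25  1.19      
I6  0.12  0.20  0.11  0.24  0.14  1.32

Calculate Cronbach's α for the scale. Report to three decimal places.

α = 0.445

Σσ²ᵢ = 0.69 + 2.59 + 1.99 + 0.69 + 1.19 + 1.32 = 8.47
Sum of off-diagonal covariances = 2.50
total variance = 8.47 + 2 × 2.50 = 13.47
α = (k/(k−1))·(1 − Σσ²ᵢ/total variance) = (6/5)·(1 − 8.47/13.47) = 0.445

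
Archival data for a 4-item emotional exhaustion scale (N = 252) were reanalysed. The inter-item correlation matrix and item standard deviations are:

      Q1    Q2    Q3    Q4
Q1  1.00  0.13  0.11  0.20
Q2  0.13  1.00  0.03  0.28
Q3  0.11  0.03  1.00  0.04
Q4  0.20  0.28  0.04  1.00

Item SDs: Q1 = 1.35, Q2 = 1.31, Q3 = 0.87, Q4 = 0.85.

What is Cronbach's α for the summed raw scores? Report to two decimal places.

Cronbach's α = 0.37

Σσ²ᵢ = 1.35² + 1.31² + 0.87² + 0.85² = 5.0180
Covariances σ_ij = r_ij · s_i · s_j:
  σ(Q1,Q2) = 0.13 × 1.35 × 1.31 = 0.2299
  σ(Q1,Q3) = 0.11 × 1.35 × 0.87 = 0.1292
  σ(Q1,Q4) = 0.20 × 1.35 × 0.85 = 0.2295
  σ(Q2,Q3) = 0.03 × 1.31 × 0.87 = 0.0342
  σ(Q2,Q4) = 0.28 × 1.31 × 0.85 = 0.3118
  σ(Q3,Q4) = 0.04 × 0.87 × 0.85 = 0.0296
σ²_T = Σσ²ᵢ + 2·Σσ_ij = 5.0180 + 2 × 0.9642 = 6.9464
α = (4/3)·(1 − 5.0180/6.9464) = 0.37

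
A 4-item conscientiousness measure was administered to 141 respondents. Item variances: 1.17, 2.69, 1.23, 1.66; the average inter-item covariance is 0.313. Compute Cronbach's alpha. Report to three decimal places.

Cronbach's alpha = 0.477

ΣVar(i) = 1.17 + 2.69 + 1.23 + 1.66 = 6.75
Sum of the 6 distinct covariances = 6 × 0.313 = 1.878
Var(T) = ΣVar(i) + 2·Σcov = 6.75 + 2 × 1.878 = 10.506
α = (4/3)·(1 − 6.75/10.506) = 0.477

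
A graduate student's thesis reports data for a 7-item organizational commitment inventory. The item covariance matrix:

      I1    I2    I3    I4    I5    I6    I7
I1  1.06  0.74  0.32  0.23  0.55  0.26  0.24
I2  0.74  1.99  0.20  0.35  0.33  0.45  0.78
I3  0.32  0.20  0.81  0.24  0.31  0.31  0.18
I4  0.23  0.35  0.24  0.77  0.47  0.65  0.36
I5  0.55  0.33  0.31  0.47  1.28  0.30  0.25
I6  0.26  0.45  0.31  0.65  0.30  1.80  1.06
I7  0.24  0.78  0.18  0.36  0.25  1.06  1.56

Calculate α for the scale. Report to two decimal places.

α = 0.76

ΣVar(i) = 1.06 + 1.99 + 0.81 + 0.77 + 1.28 + 1.80 + 1.56 = 9.27
Sum of off-diagonal covariances = 8.58
σ²_total = 9.27 + 2 × 8.58 = 26.43
α = (k/(k−1))·(1 − ΣVar(i)/σ²_total) = (7/6)·(1 − 9.27/26.43) = 0.76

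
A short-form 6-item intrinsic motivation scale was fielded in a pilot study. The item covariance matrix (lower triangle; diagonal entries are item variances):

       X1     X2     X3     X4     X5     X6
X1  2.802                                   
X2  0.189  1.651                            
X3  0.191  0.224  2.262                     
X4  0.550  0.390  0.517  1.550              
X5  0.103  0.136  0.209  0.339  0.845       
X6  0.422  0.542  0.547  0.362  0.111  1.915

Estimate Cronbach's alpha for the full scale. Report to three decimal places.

Cronbach's alpha = 0.561

ΣVar(i) = 2.802 + 1.651 + 2.262 + 1.550 + 0.845 + 1.915 = 11.025
Sum of off-diagonal covariances = 4.832
total variance = 11.025 + 2 × 4.832 = 20.689
α = (k/(k−1))·(1 − ΣVar(i)/total variance) = (6/5)·(1 − 11.025/20.689) = 0.561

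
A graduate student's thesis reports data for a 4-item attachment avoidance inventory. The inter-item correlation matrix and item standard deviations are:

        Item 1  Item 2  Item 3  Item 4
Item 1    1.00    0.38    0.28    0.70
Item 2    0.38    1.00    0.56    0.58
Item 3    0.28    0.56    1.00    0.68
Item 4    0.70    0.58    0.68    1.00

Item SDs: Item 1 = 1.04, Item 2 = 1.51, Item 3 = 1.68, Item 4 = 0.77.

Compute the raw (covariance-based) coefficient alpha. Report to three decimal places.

α = 0.769

Σσ²ᵢ = 1.04² + 1.51² + 1.68² + 0.77² = 6.7770
Covariances σ_ij = r_ij · s_i · s_j:
  σ(Item 1,Item 2) = 0.38 × 1.04 × 1.51 = 0.5968
  σ(Item 1,Item 3) = 0.28 × 1.04 × 1.68 = 0.4892
  σ(Item 1,Item 4) = 0.70 × 1.04 × 0.77 = 0.5606
  σ(Item 2,Item 3) = 0.56 × 1.51 × 1.68 = 1.4206
  σ(Item 2,Item 4) = 0.58 × 1.51 × 0.77 = 0.6744
  σ(Item 3,Item 4) = 0.68 × 1.68 × 0.77 = 0.8796
σ²_T = Σσ²ᵢ + 2·Σσ_ij = 6.7770 + 2 × 4.6212 = 16.0194
α = (4/3)·(1 − 6.7770/16.0194) = 0.769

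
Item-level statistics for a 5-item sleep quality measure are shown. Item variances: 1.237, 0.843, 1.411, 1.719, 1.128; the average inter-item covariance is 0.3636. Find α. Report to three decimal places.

ΣVar(i) = 1.237 + 0.843 + 1.411 + 1.719 + 1.128 = 6.338
Sum of the 10 distinct covariances = 10 × 0.3636 = 3.6360
σ²_T = ΣVar(i) + 2·Σcov = 6.338 + 2 × 3.6360 = 13.6100
α = (5/4)·(1 − 6.338/13.6100) = 0.668

α = 0.668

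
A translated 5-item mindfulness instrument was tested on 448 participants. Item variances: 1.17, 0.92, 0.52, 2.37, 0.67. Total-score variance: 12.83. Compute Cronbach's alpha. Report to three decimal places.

sum of item variances = 1.17 + 0.92 + 0.52 + 2.37 + 0.67 = 5.65
α = (k/(k−1))·(1 − sum of item variances/σ²_total) = (5/4)·(1 − 5.65/12.83) = 0.700

Cronbach's alpha = 0.700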